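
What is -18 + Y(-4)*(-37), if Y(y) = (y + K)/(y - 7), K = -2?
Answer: -420/11 ≈ -38.182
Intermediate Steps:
Y(y) = (-2 + y)/(-7 + y) (Y(y) = (y - 2)/(y - 7) = (-2 + y)/(-7 + y))
-18 + Y(-4)*(-37) = -18 + ((-2 - 4)/(-7 - 4))*(-37) = -18 + (-6/(-11))*(-37) = -18 - 1/11*(-6)*(-37) = -18 + (6/11)*(-37) = -18 - 222/11 = -420/11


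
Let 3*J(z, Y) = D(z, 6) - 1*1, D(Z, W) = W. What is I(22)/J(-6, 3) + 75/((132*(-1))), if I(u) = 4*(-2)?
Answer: -1181/220 ≈ -5.3682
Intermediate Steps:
I(u) = -8
J(z, Y) = 5/3 (J(z, Y) = (6 - 1*1)/3 = (6 - 1)/3 = (1/3)*5 = 5/3)
I(22)/J(-6, 3) + 75/((132*(-1))) = -8/5/3 + 75/((132*(-1))) = -8*3/5 + 75/(-132) = -24/5 + 75*(-1/132) = -24/5 - 25/44 = -1181/220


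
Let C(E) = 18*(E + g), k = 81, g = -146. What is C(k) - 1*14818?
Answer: -15988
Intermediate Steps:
C(E) = -2628 + 18*E (C(E) = 18*(E - 146) = 18*(-146 + E) = -2628 + 18*E)
C(k) - 1*14818 = (-2628 + 18*81) - 1*14818 = (-2628 + 1458) - 14818 = -1170 - 14818 = -15988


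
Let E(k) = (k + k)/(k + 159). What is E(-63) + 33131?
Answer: 530075/16 ≈ 33130.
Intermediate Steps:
E(k) = 2*k/(159 + k) (E(k) = (2*k)/(159 + k) = 2*k/(159 + k))
E(-63) + 33131 = 2*(-63)/(159 - 63) + 33131 = 2*(-63)/96 + 33131 = 2*(-63)*(1/96) + 33131 = -21/16 + 33131 = 530075/16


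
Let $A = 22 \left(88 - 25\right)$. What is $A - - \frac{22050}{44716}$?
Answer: $\frac{4428459}{3194} \approx 1386.5$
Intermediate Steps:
$A = 1386$ ($A = 22 \cdot 63 = 1386$)
$A - - \frac{22050}{44716} = 1386 - - \frac{22050}{44716} = 1386 - \left(-22050\right) \frac{1}{44716} = 1386 - - \frac{1575}{3194} = 1386 + \frac{1575}{3194} = \frac{4428459}{3194}$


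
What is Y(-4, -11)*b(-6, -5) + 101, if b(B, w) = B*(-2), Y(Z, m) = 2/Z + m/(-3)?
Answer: 139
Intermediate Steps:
Y(Z, m) = 2/Z - m/3 (Y(Z, m) = 2/Z + m*(-1/3) = 2/Z - m/3)
b(B, w) = -2*B
Y(-4, -11)*b(-6, -5) + 101 = (2/(-4) - 1/3*(-11))*(-2*(-6)) + 101 = (2*(-1/4) + 11/3)*12 + 101 = (-1/2 + 11/3)*12 + 101 = (19/6)*12 + 101 = 38 + 101 = 139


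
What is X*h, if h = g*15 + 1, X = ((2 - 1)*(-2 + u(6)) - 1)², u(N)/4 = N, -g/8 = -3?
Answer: 159201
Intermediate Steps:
g = 24 (g = -8*(-3) = 24)
u(N) = 4*N
X = 441 (X = ((2 - 1)*(-2 + 4*6) - 1)² = (1*(-2 + 24) - 1)² = (1*22 - 1)² = (22 - 1)² = 21² = 441)
h = 361 (h = 24*15 + 1 = 360 + 1 = 361)
X*h = 441*361 = 159201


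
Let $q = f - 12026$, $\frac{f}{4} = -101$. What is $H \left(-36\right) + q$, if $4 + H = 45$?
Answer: $-13906$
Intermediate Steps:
$H = 41$ ($H = -4 + 45 = 41$)
$f = -404$ ($f = 4 \left(-101\right) = -404$)
$q = -12430$ ($q = -404 - 12026 = -12430$)
$H \left(-36\right) + q = 41 \left(-36\right) - 12430 = -1476 - 12430 = -13906$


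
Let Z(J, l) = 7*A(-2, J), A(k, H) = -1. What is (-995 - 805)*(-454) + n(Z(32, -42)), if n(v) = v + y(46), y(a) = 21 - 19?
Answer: 817195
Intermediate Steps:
y(a) = 2
Z(J, l) = -7 (Z(J, l) = 7*(-1) = -7)
n(v) = 2 + v (n(v) = v + 2 = 2 + v)
(-995 - 805)*(-454) + n(Z(32, -42)) = (-995 - 805)*(-454) + (2 - 7) = -1800*(-454) - 5 = 817200 - 5 = 817195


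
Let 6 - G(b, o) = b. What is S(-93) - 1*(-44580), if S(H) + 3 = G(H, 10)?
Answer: 44676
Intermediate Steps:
G(b, o) = 6 - b
S(H) = 3 - H (S(H) = -3 + (6 - H) = 3 - H)
S(-93) - 1*(-44580) = (3 - 1*(-93)) - 1*(-44580) = (3 + 93) + 44580 = 96 + 44580 = 44676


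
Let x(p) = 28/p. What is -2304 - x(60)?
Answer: -34567/15 ≈ -2304.5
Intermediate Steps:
-2304 - x(60) = -2304 - 28/60 = -2304 - 1*7/15 = -2304 - 7/15 = -34567/15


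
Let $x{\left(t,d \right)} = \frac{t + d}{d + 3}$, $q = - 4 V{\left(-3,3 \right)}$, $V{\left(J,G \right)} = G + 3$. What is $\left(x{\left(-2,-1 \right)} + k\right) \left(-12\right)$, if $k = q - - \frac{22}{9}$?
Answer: $\frac{830}{3} \approx 276.67$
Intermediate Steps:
$V{\left(J,G \right)} = 3 + G$
$q = -24$ ($q = - 4 \left(3 + 3\right) = \left(-4\right) 6 = -24$)
$x{\left(t,d \right)} = \frac{d + t}{3 + d}$
$k = - \frac{194}{9}$ ($k = -24 - - \frac{22}{9} = -24 + \frac{22}{9} = - \frac{194}{9} \approx -21.556$)
$\left(x{\left(-2,-1 \right)} + k\right) \left(-12\right) = \left(\frac{-1 - 2}{3 - 1} - \frac{194}{9}\right) \left(-12\right) = \left(\frac{1}{2} \left(-3\right) - \frac{194}{9}\right) \left(-12\right) = \left(- \frac{3}{2} - \frac{194}{9}\right) \left(-12\right) = \left(- \frac{415}{18}\right) \left(-12\right) = \frac{830}{3}$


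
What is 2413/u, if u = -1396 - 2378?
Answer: -2413/3774 ≈ -0.63937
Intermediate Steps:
u = -3774
2413/u = 2413/(-3774) = 2413*(-1/3774) = -2413/3774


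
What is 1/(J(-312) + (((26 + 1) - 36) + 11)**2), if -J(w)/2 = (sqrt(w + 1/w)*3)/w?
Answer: 3374592/13595713 - 104*I*sqrt(7592910)/13595713 ≈ 0.24821 - 0.021078*I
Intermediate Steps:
J(w) = -6*sqrt(w + 1/w)/w (J(w) = -2*sqrt(w + 1/w)*3/w = -2*3*sqrt(w + 1/w)/w = -6*sqrt(w + 1/w)/w)
1/(J(-312) + (((26 + 1) - 36) + 11)**2) = 1/(-6*sqrt(-312 + 1/(-312))/(-312) + (((26 + 1) - 36) + 11)**2) = 1/(-6*(-1/312)*sqrt(-312 - 1/312) + ((27 - 36) + 11)**2) = 1/(-6*(-1/312)*sqrt(-97345/312) + (-9 + 11)**2) = 1/(-6*(-1/312)*I*sqrt(7592910)/156 + 2**2) = 1/(I*sqrt(7592910)/8112 + 4) = 1/(4 + I*sqrt(7592910)/8112)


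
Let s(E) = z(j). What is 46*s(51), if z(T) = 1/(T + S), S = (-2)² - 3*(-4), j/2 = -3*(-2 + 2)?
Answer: 23/8 ≈ 2.8750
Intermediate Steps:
j = 0 (j = 2*(-3*(-2 + 2)) = 2*(-3*0) = 2*0 = 0)
S = 16 (S = 4 + 12 = 16)
z(T) = 1/(16 + T) (z(T) = 1/(T + 16) = 1/(16 + T))
s(E) = 1/16 (s(E) = 1/(16 + 0) = 1/16)
46*s(51) = 46*(1/16) = 23/8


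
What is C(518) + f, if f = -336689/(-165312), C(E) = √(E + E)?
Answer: 336689/165312 + 2*√259 ≈ 34.224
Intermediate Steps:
C(E) = √2*√E (C(E) = √(2*E) = √2*√E)
f = 336689/165312 (f = -336689*(-1/165312) = 336689/165312 ≈ 2.0367)
C(518) + f = √2*√518 + 336689/165312 = 2*√259 + 336689/165312 = 336689/165312 + 2*√259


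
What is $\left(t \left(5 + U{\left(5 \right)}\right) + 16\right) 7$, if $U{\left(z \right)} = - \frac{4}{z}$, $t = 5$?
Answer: $259$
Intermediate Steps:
$\left(t \left(5 + U{\left(5 \right)}\right) + 16\right) 7 = \left(5 \left(5 - \frac{4}{5}\right) + 16\right) 7 = \left(5 \cdot \frac{21}{5} + 16\right) 7 = \left(21 + 16\right) 7 = 37 \cdot 7 = 259$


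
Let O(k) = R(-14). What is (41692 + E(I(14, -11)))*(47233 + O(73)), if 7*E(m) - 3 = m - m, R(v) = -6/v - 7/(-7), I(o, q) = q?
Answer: 96496583927/49 ≈ 1.9693e+9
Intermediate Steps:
R(v) = 1 - 6/v (R(v) = -6/v - 7*(-1/7) = -6/v + 1 = 1 - 6/v)
O(k) = 10/7 (O(k) = (-6 - 14)/(-14) = -1/14*(-20) = 10/7)
E(m) = 3/7 (E(m) = 3/7 + (m - m)/7 = 3/7 + (1/7)*0 = 3/7 + 0 = 3/7)
(41692 + E(I(14, -11)))*(47233 + O(73)) = (41692 + 3/7)*(47233 + 10/7) = (291847/7)*(330641/7) = 96496583927/49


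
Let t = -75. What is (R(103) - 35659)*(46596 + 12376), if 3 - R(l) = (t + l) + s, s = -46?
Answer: -2101644136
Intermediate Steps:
R(l) = 124 - l (R(l) = 3 - ((-75 + l) - 46) = 3 - (-121 + l) = 3 + (121 - l) = 124 - l)
(R(103) - 35659)*(46596 + 12376) = ((124 - 1*103) - 35659)*(46596 + 12376) = ((124 - 103) - 35659)*58972 = (21 - 35659)*58972 = -35638*58972 = -2101644136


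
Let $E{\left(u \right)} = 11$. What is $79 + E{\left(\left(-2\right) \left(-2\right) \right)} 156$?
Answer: $1795$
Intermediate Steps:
$79 + E{\left(\left(-2\right) \left(-2\right) \right)} 156 = 79 + 11 \cdot 156 = 79 + 1716 = 1795$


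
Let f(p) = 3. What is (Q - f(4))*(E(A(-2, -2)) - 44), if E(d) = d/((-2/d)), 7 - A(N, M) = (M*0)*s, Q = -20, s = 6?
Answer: 3151/2 ≈ 1575.5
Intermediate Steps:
A(N, M) = 7 (A(N, M) = 7 - M*0*6 = 7 - 0*6 = 7 - 1*0 = 7 + 0 = 7)
E(d) = -d²/2 (E(d) = d*(-d/2) = -d²/2)
(Q - f(4))*(E(A(-2, -2)) - 44) = (-20 - 1*3)*(-½*7² - 44) = (-20 - 3)*(-½*49 - 44) = -23*(-49/2 - 44) = -23*(-137/2) = 3151/2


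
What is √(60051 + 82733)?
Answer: 8*√2231 ≈ 377.87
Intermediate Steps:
√(60051 + 82733) = √142784 = 8*√2231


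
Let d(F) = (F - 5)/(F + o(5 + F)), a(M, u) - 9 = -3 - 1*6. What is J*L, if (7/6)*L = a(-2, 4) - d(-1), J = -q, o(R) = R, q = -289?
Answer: 3468/7 ≈ 495.43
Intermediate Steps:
a(M, u) = 0 (a(M, u) = 9 + (-3 - 1*6) = 9 + (-3 - 6) = 9 - 9 = 0)
d(F) = (-5 + F)/(5 + 2*F) (d(F) = (F - 5)/(F + (5 + F)) = (-5 + F)/(5 + 2*F))
J = 289 (J = -1*(-289) = 289)
L = 12/7 (L = 6*(0 - (-5 - 1)/(5 + 2*(-1)))/7 = 6*(0 - (-6)/(5 - 2))/7 = 6*(0 - (-6)/3)/7 = 6*(0 - 1*(-2))/7 = 6*(0 + 2)/7 = (6/7)*2 = 12/7 ≈ 1.7143)
J*L = 289*(12/7) = 3468/7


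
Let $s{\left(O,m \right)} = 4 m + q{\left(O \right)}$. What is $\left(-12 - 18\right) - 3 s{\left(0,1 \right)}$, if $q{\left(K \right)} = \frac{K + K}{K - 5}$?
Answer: $-42$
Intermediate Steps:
$q{\left(K \right)} = \frac{2 K}{-5 + K}$
$s{\left(O,m \right)} = 4 m + \frac{2 O}{-5 + O}$
$\left(-12 - 18\right) - 3 s{\left(0,1 \right)} = \left(-12 - 18\right) - 3 \frac{2 \left(0 + 2 \cdot 1 \left(-5 + 0\right)\right)}{-5 + 0} = \left(-12 - 18\right) - 3 \frac{2 \left(0 + 2 \cdot 1 \left(-5\right)\right)}{-5} = -30 - 3 \cdot 2 \left(- \frac{1}{5}\right) \left(0 - 10\right) = -30 - 3 \cdot 2 \left(- \frac{1}{5}\right) \left(-10\right) = -30 - 12 = -42$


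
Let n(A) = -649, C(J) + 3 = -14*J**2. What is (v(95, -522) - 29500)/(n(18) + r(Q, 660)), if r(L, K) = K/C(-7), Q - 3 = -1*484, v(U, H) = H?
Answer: 20685158/447821 ≈ 46.191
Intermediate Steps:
C(J) = -3 - 14*J**2
Q = -481 (Q = 3 - 1*484 = 3 - 484 = -481)
r(L, K) = -K/689 (r(L, K) = K/(-3 - 14*(-7)**2) = K/(-3 - 14*49) = K/(-3 - 686) = K/(-689) = K*(-1/689) = -K/689)
(v(95, -522) - 29500)/(n(18) + r(Q, 660)) = (-522 - 29500)/(-649 - 1/689*660) = -30022/(-649 - 660/689) = -30022/(-447821/689) = -30022*(-689/447821) = 20685158/447821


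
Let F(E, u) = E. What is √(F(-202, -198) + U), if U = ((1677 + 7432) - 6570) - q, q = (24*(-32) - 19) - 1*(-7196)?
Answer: 2*I*√1018 ≈ 63.812*I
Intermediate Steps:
q = 6409 (q = (-768 - 19) + 7196 = -787 + 7196 = 6409)
U = -3870 (U = ((1677 + 7432) - 6570) - 1*6409 = (9109 - 6570) - 6409 = 2539 - 6409 = -3870)
√(F(-202, -198) + U) = √(-202 - 3870) = √(-4072) = 2*I*√1018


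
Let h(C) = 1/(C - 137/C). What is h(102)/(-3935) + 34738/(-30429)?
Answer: -1403440709768/1229351226705 ≈ -1.1416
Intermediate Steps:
h(102)/(-3935) + 34738/(-30429) = (102/(-137 + 102**2))/(-3935) + 34738/(-30429) = (102/(-137 + 10404))*(-1/3935) + 34738*(-1/30429) = (102/10267)*(-1/3935) - 34738/30429 = -102/40400645 - 34738/30429 = -1403440709768/1229351226705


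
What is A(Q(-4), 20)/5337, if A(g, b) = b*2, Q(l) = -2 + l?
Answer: 40/5337 ≈ 0.0074948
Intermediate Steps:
A(g, b) = 2*b
A(Q(-4), 20)/5337 = (2*20)/5337 = 40*(1/5337) = 40/5337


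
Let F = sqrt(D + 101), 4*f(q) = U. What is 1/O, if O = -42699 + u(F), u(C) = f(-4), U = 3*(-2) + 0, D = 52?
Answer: -2/85401 ≈ -2.3419e-5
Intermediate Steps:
U = -6 (U = -6 + 0 = -6)
f(q) = -3/2 (f(q) = (1/4)*(-6) = -3/2)
F = 3*sqrt(17) (F = sqrt(52 + 101) = sqrt(153) = 3*sqrt(17) ≈ 12.369)
u(C) = -3/2
O = -85401/2 (O = -42699 - 3/2 = -85401/2 ≈ -42701.)
1/O = 1/(-85401/2) = -2/85401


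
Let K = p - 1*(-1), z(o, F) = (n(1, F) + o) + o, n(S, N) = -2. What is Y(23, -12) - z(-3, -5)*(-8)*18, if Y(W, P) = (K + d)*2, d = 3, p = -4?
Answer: -1152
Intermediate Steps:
z(o, F) = -2 + 2*o (z(o, F) = (-2 + o) + o = -2 + 2*o)
K = -3 (K = -4 - 1*(-1) = -4 + 1 = -3)
Y(W, P) = 0 (Y(W, P) = (-3 + 3)*2 = 0*2 = 0)
Y(23, -12) - z(-3, -5)*(-8)*18 = 0 - (-2 + 2*(-3))*(-8)*18 = 0 - (-2 - 6)*(-8)*18 = 0 - (-8*(-8))*18 = 0 - 64*18 = 0 - 1*1152 = 0 - 1152 = -1152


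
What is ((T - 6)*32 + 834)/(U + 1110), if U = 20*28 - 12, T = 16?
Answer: 577/829 ≈ 0.69602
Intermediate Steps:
U = 548 (U = 560 - 12 = 548)
((T - 6)*32 + 834)/(U + 1110) = ((16 - 6)*32 + 834)/(548 + 1110) = (10*32 + 834)/1658 = (320 + 834)*(1/1658) = 1154*(1/1658) = 577/829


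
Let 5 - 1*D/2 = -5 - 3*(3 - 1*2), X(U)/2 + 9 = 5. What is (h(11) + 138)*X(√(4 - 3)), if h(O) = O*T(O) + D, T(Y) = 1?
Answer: -1400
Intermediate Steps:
X(U) = -8 (X(U) = -18 + 2*5 = -18 + 10 = -8)
D = 26 (D = 10 - 2*(-5 - 3*(3 - 1*2)) = 10 - 2*(-5 - 3*(3 - 2)) = 10 - 2*(-5 - 3*1) = 10 - 2*(-5 - 3) = 10 - 2*(-8) = 10 + 16 = 26)
h(O) = 26 + O (h(O) = O*1 + 26 = O + 26 = 26 + O)
(h(11) + 138)*X(√(4 - 3)) = ((26 + 11) + 138)*(-8) = (37 + 138)*(-8) = 175*(-8) = -1400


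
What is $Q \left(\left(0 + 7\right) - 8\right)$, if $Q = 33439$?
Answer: $-33439$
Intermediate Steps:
$Q \left(\left(0 + 7\right) - 8\right) = 33439 \left(\left(0 + 7\right) - 8\right) = 33439 \left(7 - 8\right) = 33439 \left(-1\right) = -33439$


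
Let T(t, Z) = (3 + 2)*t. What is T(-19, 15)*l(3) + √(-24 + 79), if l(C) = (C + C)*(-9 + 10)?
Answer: -570 + √55 ≈ -562.58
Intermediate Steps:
l(C) = 2*C (l(C) = (2*C)*1 = 2*C)
T(t, Z) = 5*t
T(-19, 15)*l(3) + √(-24 + 79) = (5*(-19))*(2*3) + √(-24 + 79) = -95*6 + √55 = -570 + √55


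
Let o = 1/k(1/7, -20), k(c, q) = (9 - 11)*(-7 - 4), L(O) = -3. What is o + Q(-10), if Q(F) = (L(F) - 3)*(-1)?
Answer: 133/22 ≈ 6.0455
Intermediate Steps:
k(c, q) = 22 (k(c, q) = -2*(-11) = 22)
Q(F) = 6 (Q(F) = (-3 - 3)*(-1) = -6*(-1) = 6)
o = 1/22 ≈ 0.045455
o + Q(-10) = 1/22 + 6 = 133/22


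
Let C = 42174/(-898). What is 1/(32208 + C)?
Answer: 449/14440305 ≈ 3.1094e-5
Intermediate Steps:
C = -21087/449 (C = 42174*(-1/898) = -21087/449 ≈ -46.964)
1/(32208 + C) = 1/(32208 - 21087/449) = 1/(14440305/449) = 449/14440305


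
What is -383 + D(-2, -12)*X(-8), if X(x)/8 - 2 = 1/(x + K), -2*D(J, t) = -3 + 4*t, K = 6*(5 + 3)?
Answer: 301/10 ≈ 30.100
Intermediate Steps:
K = 48 (K = 6*8 = 48)
D(J, t) = 3/2 - 2*t (D(J, t) = -(-3 + 4*t)/2 = 3/2 - 2*t)
X(x) = 16 + 8/(48 + x) (X(x) = 16 + 8/(x + 48) = 16 + 8/(48 + x))
-383 + D(-2, -12)*X(-8) = -383 + (3/2 - 2*(-12))*(8*(97 + 2*(-8))/(48 - 8)) = -383 + (3/2 + 24)*(8*(97 - 16)/40) = -383 + 51*(8*(1/40)*81)/2 = -383 + (51/2)*(81/5) = -383 + 4131/10 = 301/10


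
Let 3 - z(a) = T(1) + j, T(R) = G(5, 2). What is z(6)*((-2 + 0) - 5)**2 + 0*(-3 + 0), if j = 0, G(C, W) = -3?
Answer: 294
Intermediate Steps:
T(R) = -3
z(a) = 6 (z(a) = 3 - (-3 + 0) = 3 - 1*(-3) = 3 + 3 = 6)
z(6)*((-2 + 0) - 5)**2 + 0*(-3 + 0) = 6*((-2 + 0) - 5)**2 + 0*(-3 + 0) = 6*(-2 - 5)**2 + 0*(-3) = 6*(-7)**2 + 0 = 6*49 + 0 = 294 + 0 = 294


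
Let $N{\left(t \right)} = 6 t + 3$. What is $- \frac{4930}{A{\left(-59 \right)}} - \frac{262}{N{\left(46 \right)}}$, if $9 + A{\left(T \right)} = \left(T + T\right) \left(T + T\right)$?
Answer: $- \frac{1004240}{776457} \approx -1.2934$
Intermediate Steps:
$A{\left(T \right)} = -9 + 4 T^{2}$ ($A{\left(T \right)} = -9 + \left(T + T\right) \left(T + T\right) = -9 + 2 T 2 T = -9 + 4 T^{2}$)
$N{\left(t \right)} = 3 + 6 t$
$- \frac{4930}{A{\left(-59 \right)}} - \frac{262}{N{\left(46 \right)}} = - \frac{4930}{-9 + 4 \left(-59\right)^{2}} - \frac{262}{3 + 6 \cdot 46} = - \frac{4930}{-9 + 4 \cdot 3481} - \frac{262}{3 + 276} = - \frac{4930}{-9 + 13924} - \frac{262}{279} = - \frac{4930}{13915} - \frac{262}{279} = \left(-4930\right) \frac{1}{13915} - \frac{262}{279} = - \frac{986}{2783} - \frac{262}{279} = - \frac{1004240}{776457}$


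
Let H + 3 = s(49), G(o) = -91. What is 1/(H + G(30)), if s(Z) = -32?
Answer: -1/126 ≈ -0.0079365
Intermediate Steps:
H = -35 (H = -3 - 32 = -35)
1/(H + G(30)) = 1/(-35 - 91) = 1/(-126) = -1/126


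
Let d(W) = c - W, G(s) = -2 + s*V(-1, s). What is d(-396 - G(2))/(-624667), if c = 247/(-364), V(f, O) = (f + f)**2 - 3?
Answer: -11069/17490676 ≈ -0.00063285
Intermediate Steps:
V(f, O) = -3 + 4*f**2 (V(f, O) = (2*f)**2 - 3 = 4*f**2 - 3 = -3 + 4*f**2)
c = -19/28 (c = 247*(-1/364) = -19/28 ≈ -0.67857)
G(s) = -2 + s (G(s) = -2 + s*(-3 + 4*(-1)**2) = -2 + s*(-3 + 4*1) = -2 + s*(-3 + 4) = -2 + s*1 = -2 + s)
d(W) = -19/28 - W
d(-396 - G(2))/(-624667) = (-19/28 - (-396 - (-2 + 2)))/(-624667) = (-19/28 - (-396 - 1*0))*(-1/624667) = (-19/28 - (-396 + 0))*(-1/624667) = (-19/28 - 1*(-396))*(-1/624667) = (-19/28 + 396)*(-1/624667) = (11069/28)*(-1/624667) = -11069/17490676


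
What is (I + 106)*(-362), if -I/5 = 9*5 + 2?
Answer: 46698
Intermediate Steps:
I = -235 (I = -5*(9*5 + 2) = -5*(45 + 2) = -5*47 = -235)
(I + 106)*(-362) = (-235 + 106)*(-362) = -129*(-362) = 46698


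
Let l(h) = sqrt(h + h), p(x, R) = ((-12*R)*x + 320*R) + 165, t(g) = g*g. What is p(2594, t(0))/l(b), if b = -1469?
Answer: -165*I*sqrt(2938)/2938 ≈ -3.0441*I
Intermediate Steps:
t(g) = g**2
p(x, R) = 165 + 320*R - 12*R*x (p(x, R) = (-12*R*x + 320*R) + 165 = (320*R - 12*R*x) + 165 = 165 + 320*R - 12*R*x)
l(h) = sqrt(2)*sqrt(h) (l(h) = sqrt(2*h) = sqrt(2)*sqrt(h))
p(2594, t(0))/l(b) = (165 + 320*0**2 - 12*0**2*2594)/((sqrt(2)*sqrt(-1469))) = (165 + 320*0 - 12*0*2594)/((sqrt(2)*(I*sqrt(1469)))) = (165 + 0 + 0)/((I*sqrt(2938))) = 165*(-I*sqrt(2938)/2938) = -165*I*sqrt(2938)/2938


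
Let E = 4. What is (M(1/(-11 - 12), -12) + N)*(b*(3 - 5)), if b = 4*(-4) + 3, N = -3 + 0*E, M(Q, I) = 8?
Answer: 130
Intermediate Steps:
N = -3 (N = -3 + 0*4 = -3 + 0 = -3)
b = -13 (b = -16 + 3 = -13)
(M(1/(-11 - 12), -12) + N)*(b*(3 - 5)) = (8 - 3)*(-13*(3 - 5)) = 5*(-13*(-2)) = 5*26 = 130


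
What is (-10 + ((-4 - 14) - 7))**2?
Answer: 1225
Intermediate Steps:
(-10 + ((-4 - 14) - 7))**2 = (-10 + (-18 - 7))**2 = (-10 - 25)**2 = (-35)**2 = 1225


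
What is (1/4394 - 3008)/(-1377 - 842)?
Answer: 13217151/9750286 ≈ 1.3556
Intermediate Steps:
(1/4394 - 3008)/(-1377 - 842) = (1/4394 - 3008)/(-2219) = -13217151/4394*(-1/2219) = 13217151/9750286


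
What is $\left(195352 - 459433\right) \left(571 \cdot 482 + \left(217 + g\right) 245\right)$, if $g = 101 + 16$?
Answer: $-94290649212$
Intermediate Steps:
$g = 117$
$\left(195352 - 459433\right) \left(571 \cdot 482 + \left(217 + g\right) 245\right) = \left(195352 - 459433\right) \left(571 \cdot 482 + \left(217 + 117\right) 245\right) = - 264081 \left(275222 + 334 \cdot 245\right) = - 264081 \left(275222 + 81830\right) = \left(-264081\right) 357052 = -94290649212$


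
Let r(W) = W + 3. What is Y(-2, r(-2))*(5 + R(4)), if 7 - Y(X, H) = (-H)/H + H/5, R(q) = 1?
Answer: 234/5 ≈ 46.800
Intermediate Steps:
r(W) = 3 + W
Y(X, H) = 8 - H/5 (Y(X, H) = 7 - ((-H)/H + H/5) = 7 - (-1 + H*(⅕)) = 7 - (-1 + H/5) = 7 + (1 - H/5) = 8 - H/5)
Y(-2, r(-2))*(5 + R(4)) = (8 - (3 - 2)/5)*(5 + 1) = (8 - ⅕*1)*6 = (8 - ⅕)*6 = (39/5)*6 = 234/5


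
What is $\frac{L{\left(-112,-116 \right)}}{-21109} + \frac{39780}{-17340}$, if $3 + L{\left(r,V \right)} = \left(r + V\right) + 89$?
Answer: $- \frac{820837}{358853} \approx -2.2874$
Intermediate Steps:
$L{\left(r,V \right)} = 86 + V + r$ ($L{\left(r,V \right)} = -3 + \left(\left(r + V\right) + 89\right) = -3 + \left(\left(V + r\right) + 89\right) = -3 + \left(89 + V + r\right) = 86 + V + r$)
$\frac{L{\left(-112,-116 \right)}}{-21109} + \frac{39780}{-17340} = \frac{86 - 116 - 112}{-21109} + \frac{39780}{-17340} = \left(-142\right) \left(- \frac{1}{21109}\right) + 39780 \left(- \frac{1}{17340}\right) = \frac{142}{21109} - \frac{39}{17} = - \frac{820837}{358853}$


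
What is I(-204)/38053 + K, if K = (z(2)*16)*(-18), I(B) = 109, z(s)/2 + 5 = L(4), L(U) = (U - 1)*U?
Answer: -153429587/38053 ≈ -4032.0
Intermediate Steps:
L(U) = U*(-1 + U) (L(U) = (-1 + U)*U = U*(-1 + U))
z(s) = 14 (z(s) = -10 + 2*(4*(-1 + 4)) = -10 + 2*(4*3) = -10 + 2*12 = -10 + 24 = 14)
K = -4032 (K = (14*16)*(-18) = 224*(-18) = -4032)
I(-204)/38053 + K = 109/38053 - 4032 = -153429587/38053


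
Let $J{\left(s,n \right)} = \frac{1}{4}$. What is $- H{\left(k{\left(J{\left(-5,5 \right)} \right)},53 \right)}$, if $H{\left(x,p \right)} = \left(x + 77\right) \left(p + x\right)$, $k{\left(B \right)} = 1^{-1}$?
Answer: $-4212$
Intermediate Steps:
$J{\left(s,n \right)} = \frac{1}{4}$
$k{\left(B \right)} = 1$
$H{\left(x,p \right)} = \left(77 + x\right) \left(p + x\right)$
$- H{\left(k{\left(J{\left(-5,5 \right)} \right)},53 \right)} = - (1^{2} + 77 \cdot 53 + 77 \cdot 1 + 53 \cdot 1) = - (1 + 4081 + 77 + 53) = \left(-1\right) 4212 = -4212$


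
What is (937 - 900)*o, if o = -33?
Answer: -1221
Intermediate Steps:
(937 - 900)*o = (937 - 900)*(-33) = 37*(-33) = -1221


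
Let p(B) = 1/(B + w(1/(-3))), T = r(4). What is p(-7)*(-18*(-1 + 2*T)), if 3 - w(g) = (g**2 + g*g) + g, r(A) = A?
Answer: 162/5 ≈ 32.400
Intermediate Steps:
T = 4
w(g) = 3 - g - 2*g**2 (w(g) = 3 - ((g**2 + g*g) + g) = 3 - ((g**2 + g**2) + g) = 3 - (2*g**2 + g) = 3 - (g + 2*g**2) = 3 + (-g - 2*g**2) = 3 - g - 2*g**2)
p(B) = 1/(28/9 + B) (p(B) = 1/(B + (3 - 1/(-3) - 2*(1/(-3))**2)) = 1/(B + (3 - 1*(-1/3) - 2*(-1/3)**2)) = 1/(B + (3 + 1/3 - 2*1/9)) = 1/(B + (3 + 1/3 - 2/9)) = 1/(B + 28/9) = 1/(28/9 + B))
p(-7)*(-18*(-1 + 2*T)) = (9/(28 + 9*(-7)))*(-18*(-1 + 2*4)) = (9/(28 - 63))*(-18*(-1 + 8)) = (9/(-35))*(-18*7) = (9*(-1/35))*(-126) = -9/35*(-126) = 162/5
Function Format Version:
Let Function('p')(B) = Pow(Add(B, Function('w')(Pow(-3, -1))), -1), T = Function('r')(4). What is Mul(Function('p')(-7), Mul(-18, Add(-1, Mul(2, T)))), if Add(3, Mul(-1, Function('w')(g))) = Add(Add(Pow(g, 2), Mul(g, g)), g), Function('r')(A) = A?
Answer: Rational(162, 5) ≈ 32.400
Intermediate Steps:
T = 4
Function('w')(g) = Add(3, Mul(-1, g), Mul(-2, Pow(g, 2))) (Function('w')(g) = Add(3, Mul(-1, Add(Add(Pow(g, 2), Mul(g, g)), g))) = Add(3, Mul(-1, Add(Add(Pow(g, 2), Pow(g, 2)), g))) = Add(3, Mul(-1, Add(Mul(2, Pow(g, 2)), g))) = Add(3, Mul(-1, Add(g, Mul(2, Pow(g, 2))))) = Add(3, Add(Mul(-1, g), Mul(-2, Pow(g, 2)))) = Add(3, Mul(-1, g), Mul(-2, Pow(g, 2))))
Function('p')(B) = Pow(Add(Rational(28, 9), B), -1) (Function('p')(B) = Pow(Add(B, Add(3, Mul(-1, Pow(-3, -1)), Mul(-2, Pow(Pow(-3, -1), 2)))), -1) = Pow(Add(B, Add(3, Mul(-1, Rational(-1, 3)), Mul(-2, Pow(Rational(-1, 3), 2)))), -1) = Pow(Add(B, Add(3, Rational(1, 3), Mul(-2, Rational(1, 9)))), -1) = Pow(Add(B, Add(3, Rational(1, 3), Rational(-2, 9))), -1) = Pow(Add(B, Rational(28, 9)), -1) = Pow(Add(Rational(28, 9), B), -1))
Mul(Function('p')(-7), Mul(-18, Add(-1, Mul(2, T)))) = Mul(Mul(9, Pow(Add(28, Mul(9, -7)), -1)), Mul(-18, Add(-1, Mul(2, 4)))) = Mul(Mul(9, Pow(Add(28, -63), -1)), Mul(-18, Add(-1, 8))) = Mul(Mul(9, Pow(-35, -1)), Mul(-18, 7)) = Mul(Mul(9, Rational(-1, 35)), -126) = Mul(Rational(-9, 35), -126) = Rational(162, 5)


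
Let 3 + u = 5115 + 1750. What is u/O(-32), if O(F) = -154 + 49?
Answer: -6862/105 ≈ -65.352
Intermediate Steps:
O(F) = -105
u = 6862 (u = -3 + (5115 + 1750) = -3 + 6865 = 6862)
u/O(-32) = 6862/(-105) = 6862*(-1/105) = -6862/105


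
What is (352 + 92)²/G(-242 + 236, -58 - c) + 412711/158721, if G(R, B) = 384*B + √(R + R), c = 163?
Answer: 26411680342567/95257711090689 - 32856*I*√3/600158209 ≈ 0.27727 - 9.4822e-5*I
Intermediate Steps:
G(R, B) = 384*B + √2*√R (G(R, B) = 384*B + √(2*R) = 384*B + √2*√R)
(352 + 92)²/G(-242 + 236, -58 - c) + 412711/158721 = (352 + 92)²/(384*(-58 - 1*163) + √2*√(-242 + 236)) + 412711/158721 = 444²/(384*(-58 - 163) + √2*√(-6)) + 412711*(1/158721) = 197136/(384*(-221) + √2*(I*√6)) + 412711/158721 = 197136/(-84864 + 2*I*√3) + 412711/158721 = 412711/158721 + 197136/(-84864 + 2*I*√3)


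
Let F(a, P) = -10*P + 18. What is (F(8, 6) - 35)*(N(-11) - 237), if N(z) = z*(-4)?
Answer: 14861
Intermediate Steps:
N(z) = -4*z
F(a, P) = 18 - 10*P
(F(8, 6) - 35)*(N(-11) - 237) = ((18 - 10*6) - 35)*(-4*(-11) - 237) = ((18 - 60) - 35)*(44 - 237) = (-42 - 35)*(-193) = -77*(-193) = 14861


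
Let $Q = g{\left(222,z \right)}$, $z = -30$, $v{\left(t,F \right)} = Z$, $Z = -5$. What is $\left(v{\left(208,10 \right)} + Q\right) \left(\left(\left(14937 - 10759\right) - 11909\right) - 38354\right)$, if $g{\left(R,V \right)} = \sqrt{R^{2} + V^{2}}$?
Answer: $230425 - 276510 \sqrt{1394} \approx -1.0093 \cdot 10^{7}$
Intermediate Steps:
$v{\left(t,F \right)} = -5$
$Q = 6 \sqrt{1394}$ ($Q = \sqrt{222^{2} + \left(-30\right)^{2}} = \sqrt{49284 + 900} = \sqrt{50184} = 6 \sqrt{1394} \approx 224.02$)
$\left(v{\left(208,10 \right)} + Q\right) \left(\left(\left(14937 - 10759\right) - 11909\right) - 38354\right) = \left(-5 + 6 \sqrt{1394}\right) \left(\left(\left(14937 - 10759\right) - 11909\right) - 38354\right) = \left(-5 + 6 \sqrt{1394}\right) \left(\left(4178 - 11909\right) - 38354\right) = \left(-5 + 6 \sqrt{1394}\right) \left(-7731 - 38354\right) = \left(-5 + 6 \sqrt{1394}\right) \left(-46085\right) = 230425 - 276510 \sqrt{1394}$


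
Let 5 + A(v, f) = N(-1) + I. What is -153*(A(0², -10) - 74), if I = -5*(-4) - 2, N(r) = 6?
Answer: 8415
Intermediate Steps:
I = 18 (I = 20 - 2 = 18)
A(v, f) = 19 (A(v, f) = -5 + (6 + 18) = -5 + 24 = 19)
-153*(A(0², -10) - 74) = -153*(19 - 74) = -153*(-55) = 8415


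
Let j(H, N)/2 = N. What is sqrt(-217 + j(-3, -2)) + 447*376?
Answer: 168072 + I*sqrt(221) ≈ 1.6807e+5 + 14.866*I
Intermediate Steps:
j(H, N) = 2*N
sqrt(-217 + j(-3, -2)) + 447*376 = sqrt(-217 + 2*(-2)) + 447*376 = sqrt(-217 - 4) + 168072 = sqrt(-221) + 168072 = I*sqrt(221) + 168072 = 168072 + I*sqrt(221)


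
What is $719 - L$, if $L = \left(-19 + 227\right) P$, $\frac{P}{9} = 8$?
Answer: $-14257$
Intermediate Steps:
$P = 72$ ($P = 9 \cdot 8 = 72$)
$L = 14976$ ($L = \left(-19 + 227\right) 72 = 208 \cdot 72 = 14976$)
$719 - L = 719 - 14976 = -14257$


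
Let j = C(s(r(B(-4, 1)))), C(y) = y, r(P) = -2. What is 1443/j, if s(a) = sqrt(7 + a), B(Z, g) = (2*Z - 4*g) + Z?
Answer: 1443*sqrt(5)/5 ≈ 645.33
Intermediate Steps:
B(Z, g) = -4*g + 3*Z (B(Z, g) = (-4*g + 2*Z) + Z = -4*g + 3*Z)
j = sqrt(5) (j = sqrt(7 - 2) = sqrt(5) ≈ 2.2361)
1443/j = 1443/(sqrt(5)) = 1443*(sqrt(5)/5) = 1443*sqrt(5)/5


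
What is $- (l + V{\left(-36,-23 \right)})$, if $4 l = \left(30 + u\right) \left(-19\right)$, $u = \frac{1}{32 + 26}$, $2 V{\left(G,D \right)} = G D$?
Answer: $- \frac{62969}{232} \approx -271.42$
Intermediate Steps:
$V{\left(G,D \right)} = \frac{D G}{2}$ ($V{\left(G,D \right)} = \frac{G D}{2} = \frac{D G}{2}$)
$u = \frac{1}{58} \approx 0.017241$
$l = - \frac{33079}{232}$ ($l = \frac{\left(30 + \frac{1}{58}\right) \left(-19\right)}{4} = \frac{\frac{1741}{58} \left(-19\right)}{4} = \frac{1}{4} \left(- \frac{33079}{58}\right) = - \frac{33079}{232} \approx -142.58$)
$- (l + V{\left(-36,-23 \right)}) = - (- \frac{33079}{232} + \frac{1}{2} \left(-23\right) \left(-36\right)) = - (- \frac{33079}{232} + 414) = \left(-1\right) \frac{62969}{232} = - \frac{62969}{232}$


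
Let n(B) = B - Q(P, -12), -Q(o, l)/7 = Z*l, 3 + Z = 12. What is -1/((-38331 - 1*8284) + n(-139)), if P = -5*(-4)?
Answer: 1/47510 ≈ 2.1048e-5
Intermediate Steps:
Z = 9 (Z = -3 + 12 = 9)
P = 20
Q(o, l) = -63*l
n(B) = -756 + B (n(B) = B - (-63)*(-12) = B - 1*756 = B - 756 = -756 + B)
-1/((-38331 - 1*8284) + n(-139)) = -1/((-38331 - 1*8284) + (-756 - 139)) = -1/((-38331 - 8284) - 895) = -1/(-46615 - 895) = -1/(-47510) = -1*(-1/47510) = 1/47510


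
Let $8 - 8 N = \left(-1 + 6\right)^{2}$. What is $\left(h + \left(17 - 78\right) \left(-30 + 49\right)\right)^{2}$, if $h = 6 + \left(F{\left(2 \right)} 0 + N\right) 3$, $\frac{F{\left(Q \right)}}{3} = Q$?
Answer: $\frac{86025625}{64} \approx 1.3442 \cdot 10^{6}$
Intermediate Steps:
$F{\left(Q \right)} = 3 Q$
$N = - \frac{17}{8}$ ($N = 1 - \frac{\left(-1 + 6\right)^{2}}{8} = 1 - \frac{5^{2}}{8} = 1 - \frac{25}{8} = - \frac{17}{8} \approx -2.125$)
$h = - \frac{3}{8}$ ($h = 6 + \left(3 \cdot 2 \cdot 0 - \frac{17}{8}\right) 3 = 6 + \left(6 \cdot 0 - \frac{17}{8}\right) 3 = 6 + \left(0 - \frac{17}{8}\right) 3 = 6 - \frac{51}{8} = - \frac{3}{8} \approx -0.375$)
$\left(h + \left(17 - 78\right) \left(-30 + 49\right)\right)^{2} = \left(- \frac{3}{8} + \left(17 - 78\right) \left(-30 + 49\right)\right)^{2} = \left(- \frac{3}{8} - 1159\right)^{2} = \left(- \frac{9275}{8}\right)^{2} = \frac{86025625}{64}$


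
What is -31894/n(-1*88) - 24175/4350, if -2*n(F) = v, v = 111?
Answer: 99025/174 ≈ 569.11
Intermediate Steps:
n(F) = -111/2 (n(F) = -½*111 = -111/2)
-31894/n(-1*88) - 24175/4350 = -31894/(-111/2) - 24175/4350 = -31894*(-2/111) - 24175*1/4350 = 1724/3 - 967/174 = 99025/174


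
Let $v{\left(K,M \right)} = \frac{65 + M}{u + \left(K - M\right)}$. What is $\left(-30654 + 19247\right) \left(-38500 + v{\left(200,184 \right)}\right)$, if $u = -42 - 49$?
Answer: $\frac{10980184281}{25} \approx 4.3921 \cdot 10^{8}$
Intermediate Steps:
$u = -91$
$v{\left(K,M \right)} = \frac{65 + M}{-91 + K - M}$ ($v{\left(K,M \right)} = \frac{65 + M}{-91 + \left(K - M\right)} = \frac{65 + M}{-91 + K - M}$)
$\left(-30654 + 19247\right) \left(-38500 + v{\left(200,184 \right)}\right) = \left(-30654 + 19247\right) \left(-38500 + \frac{65 + 184}{-91 + 200 - 184}\right) = - 11407 \left(-38500 + \frac{1}{-91 + 200 - 184} \cdot 249\right) = - 11407 \left(-38500 + \frac{1}{-75} \cdot 249\right) = - 11407 \left(-38500 - \frac{83}{25}\right) = \left(-11407\right) \left(- \frac{962583}{25}\right) = \frac{10980184281}{25}$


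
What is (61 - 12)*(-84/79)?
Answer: -4116/79 ≈ -52.101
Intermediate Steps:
(61 - 12)*(-84/79) = 49*(-84*1/79) = 49*(-84/79) = -4116/79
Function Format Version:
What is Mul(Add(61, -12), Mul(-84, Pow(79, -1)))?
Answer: Rational(-4116, 79) ≈ -52.101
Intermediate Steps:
Mul(Add(61, -12), Mul(-84, Pow(79, -1))) = Mul(49, Mul(-84, Rational(1, 79))) = Mul(49, Rational(-84, 79)) = Rational(-4116, 79)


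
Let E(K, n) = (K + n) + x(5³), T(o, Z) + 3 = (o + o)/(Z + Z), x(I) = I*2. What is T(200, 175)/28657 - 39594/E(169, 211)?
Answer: -189107738/3008985 ≈ -62.848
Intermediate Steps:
x(I) = 2*I
T(o, Z) = -3 + o/Z (T(o, Z) = -3 + (o + o)/(Z + Z) = -3 + (2*o)/((2*Z)) = -3 + (2*o)*(1/(2*Z)) = -3 + o/Z)
E(K, n) = 250 + K + n (E(K, n) = (K + n) + 2*5³ = (K + n) + 2*125 = (K + n) + 250 = 250 + K + n)
T(200, 175)/28657 - 39594/E(169, 211) = (-3 + 200/175)/28657 - 39594/(250 + 169 + 211) = (-3 + 200*(1/175))*(1/28657) - 39594/630 = (-3 + 8/7)*(1/28657) - 39594*1/630 = -13/7*1/28657 - 6599/105 = -13/200599 - 6599/105 = -189107738/3008985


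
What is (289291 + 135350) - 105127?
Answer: 319514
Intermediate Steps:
(289291 + 135350) - 105127 = 424641 - 105127 = 319514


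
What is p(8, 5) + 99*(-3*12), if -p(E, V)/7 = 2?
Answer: -3578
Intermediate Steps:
p(E, V) = -14 (p(E, V) = -7*2 = -14)
p(8, 5) + 99*(-3*12) = -14 + 99*(-3*12) = -14 + 99*(-36) = -14 - 3564 = -3578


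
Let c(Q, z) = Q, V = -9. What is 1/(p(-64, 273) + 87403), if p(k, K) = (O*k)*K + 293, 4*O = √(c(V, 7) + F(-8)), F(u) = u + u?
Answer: 87/8102752 + 65*I/24308256 ≈ 1.0737e-5 + 2.674e-6*I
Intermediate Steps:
F(u) = 2*u
O = 5*I/4 (O = √(-9 + 2*(-8))/4 = √(-9 - 16)/4 = √(-25)/4 = (5*I)/4 = 5*I/4 ≈ 1.25*I)
p(k, K) = 293 + 5*I*K*k/4 (p(k, K) = ((5*I/4)*k)*K + 293 = (5*I*k/4)*K + 293 = 5*I*K*k/4 + 293 = 293 + 5*I*K*k/4)
1/(p(-64, 273) + 87403) = 1/((293 + (5/4)*I*273*(-64)) + 87403) = 1/((293 - 21840*I) + 87403) = 1/(87696 - 21840*I) = (87696 + 21840*I)/8167574016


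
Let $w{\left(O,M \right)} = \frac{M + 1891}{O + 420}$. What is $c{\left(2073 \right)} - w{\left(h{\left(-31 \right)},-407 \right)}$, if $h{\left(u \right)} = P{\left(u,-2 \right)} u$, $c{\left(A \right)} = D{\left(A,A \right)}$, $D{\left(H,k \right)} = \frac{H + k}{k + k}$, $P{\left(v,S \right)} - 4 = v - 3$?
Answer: $- \frac{67}{675} \approx -0.099259$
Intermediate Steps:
$P{\left(v,S \right)} = 1 + v$ ($P{\left(v,S \right)} = 4 + \left(v - 3\right) = 4 + \left(-3 + v\right) = 1 + v$)
$D{\left(H,k \right)} = \frac{H + k}{2 k}$
$c{\left(A \right)} = 1$ ($c{\left(A \right)} = \frac{A + A}{2 A} = \frac{2 A}{2 A} = 1$)
$h{\left(u \right)} = u \left(1 + u\right)$ ($h{\left(u \right)} = \left(1 + u\right) u = u \left(1 + u\right)$)
$w{\left(O,M \right)} = \frac{1891 + M}{420 + O}$
$c{\left(2073 \right)} - w{\left(h{\left(-31 \right)},-407 \right)} = 1 - \frac{1891 - 407}{420 - 31 \left(1 - 31\right)} = 1 - \frac{1}{420 - -930} \cdot 1484 = 1 - \frac{1}{420 + 930} \cdot 1484 = 1 - \frac{1}{1350} \cdot 1484 = 1 - \frac{742}{675} = - \frac{67}{675}$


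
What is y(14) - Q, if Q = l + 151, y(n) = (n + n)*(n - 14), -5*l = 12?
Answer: -743/5 ≈ -148.60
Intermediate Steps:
l = -12/5 (l = -⅕*12 = -12/5 ≈ -2.4000)
y(n) = 2*n*(-14 + n) (y(n) = (2*n)*(-14 + n) = 2*n*(-14 + n))
Q = 743/5 (Q = -12/5 + 151 = 743/5 ≈ 148.60)
y(14) - Q = 2*14*(-14 + 14) - 1*743/5 = 2*14*0 - 743/5 = 0 - 743/5 = -743/5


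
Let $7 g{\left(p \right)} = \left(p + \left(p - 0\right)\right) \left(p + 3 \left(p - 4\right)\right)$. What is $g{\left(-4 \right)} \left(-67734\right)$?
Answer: $-2167488$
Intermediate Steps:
$g{\left(p \right)} = \frac{2 p \left(-12 + 4 p\right)}{7}$ ($g{\left(p \right)} = \frac{\left(p + \left(p - 0\right)\right) \left(p + 3 \left(p - 4\right)\right)}{7} = \frac{\left(p + \left(p + 0\right)\right) \left(p + 3 \left(-4 + p\right)\right)}{7} = \frac{\left(p + p\right) \left(p + \left(-12 + 3 p\right)\right)}{7} = \frac{2 p \left(-12 + 4 p\right)}{7}$)
$g{\left(-4 \right)} \left(-67734\right) = \frac{8}{7} \left(-4\right) \left(-3 - 4\right) \left(-67734\right) = \frac{8}{7} \left(-4\right) \left(-7\right) \left(-67734\right) = 32 \left(-67734\right) = -2167488$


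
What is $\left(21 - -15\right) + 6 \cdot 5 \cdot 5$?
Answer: $186$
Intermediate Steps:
$\left(21 - -15\right) + 6 \cdot 5 \cdot 5 = \left(21 + 15\right) + 30 \cdot 5 = 36 + 150 = 186$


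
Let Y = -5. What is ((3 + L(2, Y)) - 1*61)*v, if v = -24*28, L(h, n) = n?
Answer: 42336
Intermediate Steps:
v = -672
((3 + L(2, Y)) - 1*61)*v = ((3 - 5) - 1*61)*(-672) = (-2 - 61)*(-672) = -63*(-672) = 42336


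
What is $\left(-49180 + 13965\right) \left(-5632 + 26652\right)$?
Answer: $-740219300$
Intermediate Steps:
$\left(-49180 + 13965\right) \left(-5632 + 26652\right) = \left(-35215\right) 21020 = -740219300$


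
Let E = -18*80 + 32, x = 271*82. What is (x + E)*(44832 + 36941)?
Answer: 1702023222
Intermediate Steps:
x = 22222
E = -1408 (E = -1440 + 32 = -1408)
(x + E)*(44832 + 36941) = (22222 - 1408)*(44832 + 36941) = 20814*81773 = 1702023222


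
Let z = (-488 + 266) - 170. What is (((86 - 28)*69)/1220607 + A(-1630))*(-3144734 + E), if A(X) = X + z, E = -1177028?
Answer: 3555460802755408/406869 ≈ 8.7386e+9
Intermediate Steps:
z = -392 (z = -222 - 170 = -392)
A(X) = -392 + X (A(X) = X - 392 = -392 + X)
(((86 - 28)*69)/1220607 + A(-1630))*(-3144734 + E) = (((86 - 28)*69)/1220607 + (-392 - 1630))*(-3144734 - 1177028) = ((58*69)*(1/1220607) - 2022)*(-4321762) = (4002*(1/1220607) - 2022)*(-4321762) = (1334/406869 - 2022)*(-4321762) = -822687784/406869*(-4321762) = 3555460802755408/406869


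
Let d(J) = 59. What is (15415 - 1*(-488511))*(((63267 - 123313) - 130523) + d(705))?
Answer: -96002942260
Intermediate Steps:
(15415 - 1*(-488511))*(((63267 - 123313) - 130523) + d(705)) = (15415 - 1*(-488511))*(((63267 - 123313) - 130523) + 59) = (15415 + 488511)*((-60046 - 130523) + 59) = 503926*(-190569 + 59) = 503926*(-190510) = -96002942260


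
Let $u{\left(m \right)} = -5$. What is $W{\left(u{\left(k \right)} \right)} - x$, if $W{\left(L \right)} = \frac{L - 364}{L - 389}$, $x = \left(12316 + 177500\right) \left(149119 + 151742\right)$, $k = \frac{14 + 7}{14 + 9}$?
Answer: $- \frac{22500643240575}{394} \approx -5.7108 \cdot 10^{10}$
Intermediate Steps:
$k = \frac{21}{23} \approx 0.91304$
$x = 57108231576$ ($x = 189816 \cdot 300861 = 57108231576$)
$W{\left(L \right)} = \frac{-364 + L}{-389 + L}$
$W{\left(u{\left(k \right)} \right)} - x = \frac{-364 - 5}{-389 - 5} - 57108231576 = \frac{1}{-394} \left(-369\right) - 57108231576 = \left(- \frac{1}{394}\right) \left(-369\right) - 57108231576 = \frac{369}{394} - 57108231576 = - \frac{22500643240575}{394}$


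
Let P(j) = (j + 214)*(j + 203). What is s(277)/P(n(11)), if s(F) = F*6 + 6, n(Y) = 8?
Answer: 278/7807 ≈ 0.035609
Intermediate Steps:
s(F) = 6 + 6*F (s(F) = 6*F + 6 = 6 + 6*F)
P(j) = (203 + j)*(214 + j) (P(j) = (214 + j)*(203 + j) = (203 + j)*(214 + j))
s(277)/P(n(11)) = (6 + 6*277)/(43442 + 8² + 417*8) = (6 + 1662)/(43442 + 64 + 3336) = 1668/46842 = 1668*(1/46842) = 278/7807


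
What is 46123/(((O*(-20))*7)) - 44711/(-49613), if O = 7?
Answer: -320640517/6945820 ≈ -46.163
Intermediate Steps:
46123/(((O*(-20))*7)) - 44711/(-49613) = 46123/(((7*(-20))*7)) - 44711/(-49613) = 46123/((-140*7)) - 44711*(-1/49613) = 46123/(-980) + 44711/49613 = 46123*(-1/980) + 44711/49613 = -6589/140 + 44711/49613 = -320640517/6945820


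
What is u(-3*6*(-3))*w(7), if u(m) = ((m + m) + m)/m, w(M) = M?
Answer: 21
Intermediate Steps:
u(m) = 3 (u(m) = (2*m + m)/m = (3*m)/m = 3)
u(-3*6*(-3))*w(7) = 3*7 = 21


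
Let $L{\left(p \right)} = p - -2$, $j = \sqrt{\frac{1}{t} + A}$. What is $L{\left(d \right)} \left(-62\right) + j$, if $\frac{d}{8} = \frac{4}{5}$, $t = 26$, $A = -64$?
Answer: $- \frac{2604}{5} + \frac{i \sqrt{43238}}{26} \approx -520.8 + 7.9976 i$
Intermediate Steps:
$d = \frac{32}{5}$ ($d = 8 \cdot \frac{4}{5} = \frac{32}{5} \approx 6.4$)
$j = \frac{i \sqrt{43238}}{26}$ ($j = \sqrt{\frac{1}{26} - 64} = \sqrt{- \frac{1663}{26}} = \frac{i \sqrt{43238}}{26} \approx 7.9976 i$)
$L{\left(p \right)} = 2 + p$ ($L{\left(p \right)} = p + 2 = 2 + p$)
$L{\left(d \right)} \left(-62\right) + j = \left(2 + \frac{32}{5}\right) \left(-62\right) + \frac{i \sqrt{43238}}{26} = \frac{42}{5} \left(-62\right) + \frac{i \sqrt{43238}}{26} = - \frac{2604}{5} + \frac{i \sqrt{43238}}{26}$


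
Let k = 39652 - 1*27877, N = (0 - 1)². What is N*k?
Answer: 11775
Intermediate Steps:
N = 1 (N = (-1)² = 1)
k = 11775 (k = 39652 - 27877 = 11775)
N*k = 1*11775 = 11775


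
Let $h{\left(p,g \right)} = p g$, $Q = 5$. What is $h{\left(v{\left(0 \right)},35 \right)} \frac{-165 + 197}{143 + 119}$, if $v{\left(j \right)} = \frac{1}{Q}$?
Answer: $\frac{112}{131} \approx 0.85496$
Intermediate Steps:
$v{\left(j \right)} = \frac{1}{5}$
$h{\left(p,g \right)} = g p$
$h{\left(v{\left(0 \right)},35 \right)} \frac{-165 + 197}{143 + 119} = 35 \cdot \frac{1}{5} \frac{-165 + 197}{143 + 119} = 7 \cdot \frac{32}{262} = 7 \cdot 32 \cdot \frac{1}{262} = 7 \cdot \frac{16}{131} = \frac{112}{131}$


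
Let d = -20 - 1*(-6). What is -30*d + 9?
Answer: 429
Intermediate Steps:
d = -14 (d = -20 + 6 = -14)
-30*d + 9 = -30*(-14) + 9 = 420 + 9 = 429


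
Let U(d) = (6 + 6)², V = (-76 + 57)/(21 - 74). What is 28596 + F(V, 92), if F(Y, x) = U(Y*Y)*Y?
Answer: 1518324/53 ≈ 28648.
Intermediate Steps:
V = 19/53 (V = -19/(-53) = -19*(-1/53) = 19/53 ≈ 0.35849)
U(d) = 144 (U(d) = 12² = 144)
F(Y, x) = 144*Y
28596 + F(V, 92) = 28596 + 144*(19/53) = 28596 + 2736/53 = 1518324/53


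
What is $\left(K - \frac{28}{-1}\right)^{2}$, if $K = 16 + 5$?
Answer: $2401$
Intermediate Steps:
$K = 21$
$\left(K - \frac{28}{-1}\right)^{2} = \left(21 - \frac{28}{-1}\right)^{2} = \left(21 - -28\right)^{2} = \left(21 + 28\right)^{2} = 49^{2} = 2401$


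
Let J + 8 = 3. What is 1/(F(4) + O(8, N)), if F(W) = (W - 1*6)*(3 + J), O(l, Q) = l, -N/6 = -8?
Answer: 1/12 ≈ 0.083333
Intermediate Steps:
N = 48 (N = -6*(-8) = 48)
J = -5 (J = -8 + 3 = -5)
F(W) = 12 - 2*W (F(W) = (W - 1*6)*(3 - 5) = (W - 6)*(-2) = (-6 + W)*(-2) = 12 - 2*W)
1/(F(4) + O(8, N)) = 1/((12 - 2*4) + 8) = 1/((12 - 8) + 8) = 1/(4 + 8) = 1/12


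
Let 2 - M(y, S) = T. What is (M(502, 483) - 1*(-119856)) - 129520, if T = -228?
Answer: -9434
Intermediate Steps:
M(y, S) = 230 (M(y, S) = 2 - 1*(-228) = 2 + 228 = 230)
(M(502, 483) - 1*(-119856)) - 129520 = (230 - 1*(-119856)) - 129520 = (230 + 119856) - 129520 = 120086 - 129520 = -9434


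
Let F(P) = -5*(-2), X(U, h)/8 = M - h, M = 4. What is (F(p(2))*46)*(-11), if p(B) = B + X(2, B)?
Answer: -5060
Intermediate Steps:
X(U, h) = 32 - 8*h (X(U, h) = 8*(4 - h) = 32 - 8*h)
p(B) = 32 - 7*B (p(B) = B + (32 - 8*B) = 32 - 7*B)
F(P) = 10
(F(p(2))*46)*(-11) = (10*46)*(-11) = 460*(-11) = -5060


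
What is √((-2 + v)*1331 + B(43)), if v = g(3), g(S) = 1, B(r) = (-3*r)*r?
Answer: I*√6878 ≈ 82.934*I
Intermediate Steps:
B(r) = -3*r²
v = 1
√((-2 + v)*1331 + B(43)) = √((-2 + 1)*1331 - 3*43²) = √(-1*1331 - 3*1849) = √(-1331 - 5547) = √(-6878) = I*√6878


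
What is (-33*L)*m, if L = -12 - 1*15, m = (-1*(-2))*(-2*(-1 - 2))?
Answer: 10692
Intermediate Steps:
m = 12 (m = 2*(-2*(-3)) = 2*6 = 12)
L = -27 (L = -12 - 15 = -27)
(-33*L)*m = -33*(-27)*12 = 891*12 = 10692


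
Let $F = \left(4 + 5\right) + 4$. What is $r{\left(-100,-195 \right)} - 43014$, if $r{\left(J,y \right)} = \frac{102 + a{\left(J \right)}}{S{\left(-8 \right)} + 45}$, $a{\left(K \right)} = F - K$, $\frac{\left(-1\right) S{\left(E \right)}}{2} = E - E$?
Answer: $- \frac{387083}{9} \approx -43009.0$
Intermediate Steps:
$S{\left(E \right)} = 0$ ($S{\left(E \right)} = - 2 \left(E - E\right) = \left(-2\right) 0 = 0$)
$F = 13$ ($F = 9 + 4 = 13$)
$a{\left(K \right)} = 13 - K$
$r{\left(J,y \right)} = \frac{23}{9} - \frac{J}{45}$ ($r{\left(J,y \right)} = \frac{102 - \left(-13 + J\right)}{0 + 45} = \frac{115 - J}{45} = \left(115 - J\right) \frac{1}{45} = \frac{23}{9} - \frac{J}{45}$)
$r{\left(-100,-195 \right)} - 43014 = \left(\frac{23}{9} - - \frac{20}{9}\right) - 43014 = \left(\frac{23}{9} + \frac{20}{9}\right) - 43014 = \frac{43}{9} - 43014 = - \frac{387083}{9}$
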